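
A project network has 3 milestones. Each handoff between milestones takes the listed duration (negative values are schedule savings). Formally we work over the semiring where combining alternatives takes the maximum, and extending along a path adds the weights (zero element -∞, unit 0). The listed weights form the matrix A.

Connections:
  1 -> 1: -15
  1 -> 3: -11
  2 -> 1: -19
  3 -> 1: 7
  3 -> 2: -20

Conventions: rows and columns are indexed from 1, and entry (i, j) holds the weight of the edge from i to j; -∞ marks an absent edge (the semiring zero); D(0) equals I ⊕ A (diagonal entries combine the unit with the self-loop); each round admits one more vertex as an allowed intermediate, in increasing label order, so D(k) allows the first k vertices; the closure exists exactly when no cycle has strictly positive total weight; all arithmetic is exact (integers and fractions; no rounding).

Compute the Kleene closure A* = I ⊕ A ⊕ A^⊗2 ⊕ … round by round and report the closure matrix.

D(0):
  [0, -∞, -11]
  [-19, 0, -∞]
  [7, -20, 0]
D(1):
  [0, -∞, -11]
  [-19, 0, -30]
  [7, -20, 0]
D(2):
  [0, -∞, -11]
  [-19, 0, -30]
  [7, -20, 0]
D(3):
  [0, -31, -11]
  [-19, 0, -30]
  [7, -20, 0]
Answer: A* = [[0, -31, -11], [-19, 0, -30], [7, -20, 0]]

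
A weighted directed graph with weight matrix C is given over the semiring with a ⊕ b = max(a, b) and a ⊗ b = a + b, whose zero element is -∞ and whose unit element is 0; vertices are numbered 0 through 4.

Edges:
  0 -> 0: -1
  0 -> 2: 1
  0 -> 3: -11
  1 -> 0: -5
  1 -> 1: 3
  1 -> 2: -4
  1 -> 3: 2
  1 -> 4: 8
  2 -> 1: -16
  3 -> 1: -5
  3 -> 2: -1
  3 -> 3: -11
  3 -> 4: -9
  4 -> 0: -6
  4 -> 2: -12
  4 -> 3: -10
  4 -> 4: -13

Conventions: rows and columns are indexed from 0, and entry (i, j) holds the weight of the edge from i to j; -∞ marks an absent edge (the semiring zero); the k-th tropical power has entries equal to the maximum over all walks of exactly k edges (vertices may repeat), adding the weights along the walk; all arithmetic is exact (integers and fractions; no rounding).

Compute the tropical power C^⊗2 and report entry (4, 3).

C^⊗2:
  [-2, -15, 0, -12, -20]
  [2, 6, 1, 5, 11]
  [-21, -13, -20, -14, -8]
  [-10, -2, -9, -3, 3]
  [-7, -15, -5, -17, -19]
Key observation: the optimum is the walk 4->0->3, with weight (-6) + (-11) = -17.
Optimal value attained by: walk 4->0->3.
Answer: (C^⊗2)[4][3] = -17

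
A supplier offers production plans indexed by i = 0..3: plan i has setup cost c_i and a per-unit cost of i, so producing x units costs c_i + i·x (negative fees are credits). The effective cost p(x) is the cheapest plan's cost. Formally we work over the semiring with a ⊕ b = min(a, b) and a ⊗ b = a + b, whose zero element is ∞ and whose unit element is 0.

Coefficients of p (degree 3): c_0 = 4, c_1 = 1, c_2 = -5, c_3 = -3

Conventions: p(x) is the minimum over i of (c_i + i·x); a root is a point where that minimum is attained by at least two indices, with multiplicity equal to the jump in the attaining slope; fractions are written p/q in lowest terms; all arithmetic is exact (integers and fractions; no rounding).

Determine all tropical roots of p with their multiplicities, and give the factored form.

hull edge (i=0, c=4) to (i=2, c=-5): slope -9/2, span 2
hull edge (i=2, c=-5) to (i=3, c=-3): slope 2, span 1
Factored form: p(x) = -3 ⊗ (x ⊕ (-2)) ⊗ (x ⊕ 9/2) ⊗ (x ⊕ 9/2)
Answer: roots = -2 (mult 1), 9/2 (mult 2)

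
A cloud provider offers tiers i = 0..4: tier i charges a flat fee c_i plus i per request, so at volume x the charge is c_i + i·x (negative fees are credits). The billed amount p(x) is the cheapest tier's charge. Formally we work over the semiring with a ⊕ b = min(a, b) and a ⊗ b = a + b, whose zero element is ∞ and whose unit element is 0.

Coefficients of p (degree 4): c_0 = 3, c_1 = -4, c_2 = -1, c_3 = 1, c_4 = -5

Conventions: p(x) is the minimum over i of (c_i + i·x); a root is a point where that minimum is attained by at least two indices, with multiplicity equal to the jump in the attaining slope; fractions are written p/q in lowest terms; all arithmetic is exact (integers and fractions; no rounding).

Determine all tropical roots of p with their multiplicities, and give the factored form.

hull edge (i=0, c=3) to (i=1, c=-4): slope -7, span 1
hull edge (i=1, c=-4) to (i=4, c=-5): slope -1/3, span 3
Factored form: p(x) = -5 ⊗ (x ⊕ 1/3) ⊗ (x ⊕ 1/3) ⊗ (x ⊕ 1/3) ⊗ (x ⊕ 7)
Answer: roots = 1/3 (mult 3), 7 (mult 1)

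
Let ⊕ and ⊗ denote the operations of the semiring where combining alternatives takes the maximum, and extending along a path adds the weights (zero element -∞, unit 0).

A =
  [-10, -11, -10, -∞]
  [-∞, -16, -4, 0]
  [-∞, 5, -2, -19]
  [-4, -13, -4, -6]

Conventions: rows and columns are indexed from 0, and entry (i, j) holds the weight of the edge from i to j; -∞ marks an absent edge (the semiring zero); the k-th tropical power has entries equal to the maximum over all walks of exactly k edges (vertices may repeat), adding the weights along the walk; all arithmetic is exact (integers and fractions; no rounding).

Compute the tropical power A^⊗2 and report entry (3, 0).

A^⊗2:
  [-20, -5, -12, -11]
  [-4, 1, -4, -6]
  [-23, 3, 1, 5]
  [-10, 1, -6, -12]
Key observation: the optimum is the walk 3->3->0, with weight (-6) + (-4) = -10.
Optimal value attained by: walk 3->3->0.
Answer: (A^⊗2)[3][0] = -10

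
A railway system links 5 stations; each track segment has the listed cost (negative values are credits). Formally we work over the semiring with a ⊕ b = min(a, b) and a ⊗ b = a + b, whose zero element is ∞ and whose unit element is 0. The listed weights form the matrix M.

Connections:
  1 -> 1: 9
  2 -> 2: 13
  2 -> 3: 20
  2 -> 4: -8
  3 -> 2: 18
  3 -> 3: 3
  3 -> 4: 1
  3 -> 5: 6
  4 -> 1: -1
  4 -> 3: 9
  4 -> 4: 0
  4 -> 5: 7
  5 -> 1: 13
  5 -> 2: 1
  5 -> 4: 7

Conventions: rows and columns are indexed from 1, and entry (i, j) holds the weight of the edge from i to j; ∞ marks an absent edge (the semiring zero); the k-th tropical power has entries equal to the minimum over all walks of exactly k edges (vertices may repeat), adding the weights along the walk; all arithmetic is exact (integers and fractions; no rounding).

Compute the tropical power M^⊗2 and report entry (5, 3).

M^⊗2:
  [18, ∞, ∞, ∞, ∞]
  [-9, 26, 1, -8, -1]
  [0, 7, 6, 1, 8]
  [-1, 8, 9, 0, 7]
  [6, 14, 16, -7, 14]
Key observation: the optimum is the walk 5->4->3, with weight 7 + 9 = 16.
Optimal value attained by: walk 5->4->3.
Answer: (M^⊗2)[5][3] = 16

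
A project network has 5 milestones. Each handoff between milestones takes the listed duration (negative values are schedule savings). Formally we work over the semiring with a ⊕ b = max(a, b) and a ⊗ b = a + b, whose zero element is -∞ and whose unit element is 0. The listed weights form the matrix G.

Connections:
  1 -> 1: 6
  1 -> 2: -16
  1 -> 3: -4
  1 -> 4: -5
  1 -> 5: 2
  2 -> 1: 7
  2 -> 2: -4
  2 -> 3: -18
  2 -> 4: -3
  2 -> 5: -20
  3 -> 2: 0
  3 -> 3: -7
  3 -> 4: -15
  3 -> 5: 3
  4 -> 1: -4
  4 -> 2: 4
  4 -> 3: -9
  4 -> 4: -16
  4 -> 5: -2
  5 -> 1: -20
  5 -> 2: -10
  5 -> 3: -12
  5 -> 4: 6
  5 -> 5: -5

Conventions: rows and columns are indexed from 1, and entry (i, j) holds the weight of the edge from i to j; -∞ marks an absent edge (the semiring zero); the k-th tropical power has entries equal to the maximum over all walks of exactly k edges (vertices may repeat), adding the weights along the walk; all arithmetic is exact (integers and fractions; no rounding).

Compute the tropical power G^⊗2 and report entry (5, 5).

G^⊗2:
  [12, -1, 2, 8, 8]
  [13, 1, 3, 2, 9]
  [7, -4, -9, 9, -2]
  [11, 0, -8, 4, -2]
  [2, 10, -3, 1, 4]
Key observation: the optimum is the walk 5->4->5, with weight 6 + (-2) = 4.
Optimal value attained by: walk 5->4->5.
Answer: (G^⊗2)[5][5] = 4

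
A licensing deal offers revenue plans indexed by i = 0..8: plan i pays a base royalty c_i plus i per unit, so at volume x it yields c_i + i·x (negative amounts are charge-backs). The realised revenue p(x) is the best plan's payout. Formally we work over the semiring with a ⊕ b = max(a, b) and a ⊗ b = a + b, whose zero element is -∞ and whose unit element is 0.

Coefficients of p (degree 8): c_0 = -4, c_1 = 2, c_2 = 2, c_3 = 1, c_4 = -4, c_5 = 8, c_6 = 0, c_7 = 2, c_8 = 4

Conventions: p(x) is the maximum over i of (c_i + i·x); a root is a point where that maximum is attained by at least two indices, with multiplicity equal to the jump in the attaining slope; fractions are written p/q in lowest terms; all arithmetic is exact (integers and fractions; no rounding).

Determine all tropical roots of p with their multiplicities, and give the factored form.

hull edge (i=0, c=-4) to (i=1, c=2): slope 6, span 1
hull edge (i=1, c=2) to (i=5, c=8): slope 3/2, span 4
hull edge (i=5, c=8) to (i=8, c=4): slope -4/3, span 3
Factored form: p(x) = 4 ⊗ (x ⊕ (-6)) ⊗ (x ⊕ (-3/2)) ⊗ (x ⊕ (-3/2)) ⊗ (x ⊕ (-3/2)) ⊗ (x ⊕ (-3/2)) ⊗ (x ⊕ 4/3) ⊗ (x ⊕ 4/3) ⊗ (x ⊕ 4/3)
Answer: roots = -6 (mult 1), -3/2 (mult 4), 4/3 (mult 3)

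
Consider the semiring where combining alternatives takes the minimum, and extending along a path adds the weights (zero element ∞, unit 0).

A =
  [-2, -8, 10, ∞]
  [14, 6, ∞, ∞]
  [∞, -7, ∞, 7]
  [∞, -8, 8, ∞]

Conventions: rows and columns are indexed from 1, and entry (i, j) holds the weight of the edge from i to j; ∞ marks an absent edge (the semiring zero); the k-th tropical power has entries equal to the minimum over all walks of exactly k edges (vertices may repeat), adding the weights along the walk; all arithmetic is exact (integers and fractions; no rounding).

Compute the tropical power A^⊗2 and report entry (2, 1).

A^⊗2:
  [-4, -10, 8, 17]
  [12, 6, 24, ∞]
  [7, -1, 15, ∞]
  [6, -2, ∞, 15]
Key observation: the optimum is the walk 2->1->1, with weight 14 + (-2) = 12.
Optimal value attained by: walk 2->1->1.
Answer: (A^⊗2)[2][1] = 12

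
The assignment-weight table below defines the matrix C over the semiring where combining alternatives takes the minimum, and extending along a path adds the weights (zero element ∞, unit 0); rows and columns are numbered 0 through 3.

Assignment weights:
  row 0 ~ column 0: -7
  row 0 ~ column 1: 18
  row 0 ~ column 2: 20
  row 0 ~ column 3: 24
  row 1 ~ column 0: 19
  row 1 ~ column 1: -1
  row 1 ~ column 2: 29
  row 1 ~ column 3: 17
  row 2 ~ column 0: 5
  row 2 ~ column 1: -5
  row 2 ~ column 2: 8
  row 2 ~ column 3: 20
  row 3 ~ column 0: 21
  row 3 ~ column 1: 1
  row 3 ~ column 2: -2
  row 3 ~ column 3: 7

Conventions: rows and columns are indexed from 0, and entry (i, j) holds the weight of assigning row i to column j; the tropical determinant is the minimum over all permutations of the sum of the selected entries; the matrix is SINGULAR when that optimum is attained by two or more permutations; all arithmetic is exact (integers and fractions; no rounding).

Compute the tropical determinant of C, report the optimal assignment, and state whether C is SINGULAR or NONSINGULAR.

σ = (0, 1, 2, 3): (-7) + (-1) + 8 + 7 = 7
σ = (0, 1, 3, 2): (-7) + (-1) + 20 + (-2) = 10
σ = (0, 2, 1, 3): (-7) + 29 + (-5) + 7 = 24
σ = (0, 2, 3, 1): (-7) + 29 + 20 + 1 = 43
σ = (0, 3, 1, 2): (-7) + 17 + (-5) + (-2) = 3
σ = (0, 3, 2, 1): (-7) + 17 + 8 + 1 = 19
σ = (1, 0, 2, 3): 18 + 19 + 8 + 7 = 52
σ = (1, 0, 3, 2): 18 + 19 + 20 + (-2) = 55
σ = (1, 2, 0, 3): 18 + 29 + 5 + 7 = 59
σ = (1, 2, 3, 0): 18 + 29 + 20 + 21 = 88
σ = (1, 3, 0, 2): 18 + 17 + 5 + (-2) = 38
σ = (1, 3, 2, 0): 18 + 17 + 8 + 21 = 64
σ = (2, 0, 1, 3): 20 + 19 + (-5) + 7 = 41
σ = (2, 0, 3, 1): 20 + 19 + 20 + 1 = 60
σ = (2, 1, 0, 3): 20 + (-1) + 5 + 7 = 31
σ = (2, 1, 3, 0): 20 + (-1) + 20 + 21 = 60
σ = (2, 3, 0, 1): 20 + 17 + 5 + 1 = 43
σ = (2, 3, 1, 0): 20 + 17 + (-5) + 21 = 53
σ = (3, 0, 1, 2): 24 + 19 + (-5) + (-2) = 36
σ = (3, 0, 2, 1): 24 + 19 + 8 + 1 = 52
σ = (3, 1, 0, 2): 24 + (-1) + 5 + (-2) = 26
σ = (3, 1, 2, 0): 24 + (-1) + 8 + 21 = 52
σ = (3, 2, 0, 1): 24 + 29 + 5 + 1 = 59
σ = (3, 2, 1, 0): 24 + 29 + (-5) + 21 = 69
Optimal value attained by: σ = (0, 3, 1, 2).
Answer: det⊕(C) = 3; verdict: NONSINGULAR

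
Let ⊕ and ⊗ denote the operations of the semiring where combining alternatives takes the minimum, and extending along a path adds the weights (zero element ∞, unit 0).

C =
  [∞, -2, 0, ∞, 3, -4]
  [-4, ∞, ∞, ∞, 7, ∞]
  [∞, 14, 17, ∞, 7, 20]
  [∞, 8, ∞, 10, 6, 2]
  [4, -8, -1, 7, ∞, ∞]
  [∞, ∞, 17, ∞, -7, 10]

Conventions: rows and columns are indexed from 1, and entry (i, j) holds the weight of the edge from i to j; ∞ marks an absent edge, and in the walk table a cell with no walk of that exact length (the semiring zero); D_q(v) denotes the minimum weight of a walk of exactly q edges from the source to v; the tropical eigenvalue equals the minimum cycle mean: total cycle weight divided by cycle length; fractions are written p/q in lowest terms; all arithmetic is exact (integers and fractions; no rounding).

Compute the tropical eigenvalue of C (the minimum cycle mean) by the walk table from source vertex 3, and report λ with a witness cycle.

q=0: [∞, ∞, 0, ∞, ∞, ∞]
q=1: [∞, 14, 17, ∞, 7, 20]
q=2: [10, -1, 6, 14, 13, 30]
q=3: [-5, 5, 10, 20, 6, 6]
q=4: [1, -7, -5, 13, -2, -9]
q=5: [-11, -10, -3, 5, -16, -3]
q=6: [-14, -24, -17, -9, -10, -15]
Optimal cycle mean attained by: cycle 1->6->5->2->1, total (-4) + (-7) + (-8) + (-4), length 4.
Answer: λ = -23/4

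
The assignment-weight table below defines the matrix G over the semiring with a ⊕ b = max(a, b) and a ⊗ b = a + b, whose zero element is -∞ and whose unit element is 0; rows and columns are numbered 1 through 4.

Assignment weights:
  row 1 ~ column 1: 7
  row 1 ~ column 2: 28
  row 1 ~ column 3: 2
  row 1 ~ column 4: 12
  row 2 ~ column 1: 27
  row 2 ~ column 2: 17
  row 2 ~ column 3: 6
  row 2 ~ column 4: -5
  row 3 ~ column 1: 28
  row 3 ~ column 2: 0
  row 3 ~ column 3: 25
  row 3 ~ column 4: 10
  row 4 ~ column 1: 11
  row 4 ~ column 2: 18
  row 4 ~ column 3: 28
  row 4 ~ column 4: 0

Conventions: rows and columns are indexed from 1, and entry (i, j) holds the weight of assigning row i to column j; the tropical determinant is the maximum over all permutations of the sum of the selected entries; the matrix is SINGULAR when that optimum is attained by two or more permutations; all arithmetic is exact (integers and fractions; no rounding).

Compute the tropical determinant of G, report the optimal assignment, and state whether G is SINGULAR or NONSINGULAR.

σ = (1, 2, 3, 4): 7 + 17 + 25 + 0 = 49
σ = (1, 2, 4, 3): 7 + 17 + 10 + 28 = 62
σ = (1, 3, 2, 4): 7 + 6 + 0 + 0 = 13
σ = (1, 3, 4, 2): 7 + 6 + 10 + 18 = 41
σ = (1, 4, 2, 3): 7 + (-5) + 0 + 28 = 30
σ = (1, 4, 3, 2): 7 + (-5) + 25 + 18 = 45
σ = (2, 1, 3, 4): 28 + 27 + 25 + 0 = 80
σ = (2, 1, 4, 3): 28 + 27 + 10 + 28 = 93
σ = (2, 3, 1, 4): 28 + 6 + 28 + 0 = 62
σ = (2, 3, 4, 1): 28 + 6 + 10 + 11 = 55
σ = (2, 4, 1, 3): 28 + (-5) + 28 + 28 = 79
σ = (2, 4, 3, 1): 28 + (-5) + 25 + 11 = 59
σ = (3, 1, 2, 4): 2 + 27 + 0 + 0 = 29
σ = (3, 1, 4, 2): 2 + 27 + 10 + 18 = 57
σ = (3, 2, 1, 4): 2 + 17 + 28 + 0 = 47
σ = (3, 2, 4, 1): 2 + 17 + 10 + 11 = 40
σ = (3, 4, 1, 2): 2 + (-5) + 28 + 18 = 43
σ = (3, 4, 2, 1): 2 + (-5) + 0 + 11 = 8
σ = (4, 1, 2, 3): 12 + 27 + 0 + 28 = 67
σ = (4, 1, 3, 2): 12 + 27 + 25 + 18 = 82
σ = (4, 2, 1, 3): 12 + 17 + 28 + 28 = 85
σ = (4, 2, 3, 1): 12 + 17 + 25 + 11 = 65
σ = (4, 3, 1, 2): 12 + 6 + 28 + 18 = 64
σ = (4, 3, 2, 1): 12 + 6 + 0 + 11 = 29
Optimal value attained by: σ = (2, 1, 4, 3).
Answer: det⊕(G) = 93; verdict: NONSINGULAR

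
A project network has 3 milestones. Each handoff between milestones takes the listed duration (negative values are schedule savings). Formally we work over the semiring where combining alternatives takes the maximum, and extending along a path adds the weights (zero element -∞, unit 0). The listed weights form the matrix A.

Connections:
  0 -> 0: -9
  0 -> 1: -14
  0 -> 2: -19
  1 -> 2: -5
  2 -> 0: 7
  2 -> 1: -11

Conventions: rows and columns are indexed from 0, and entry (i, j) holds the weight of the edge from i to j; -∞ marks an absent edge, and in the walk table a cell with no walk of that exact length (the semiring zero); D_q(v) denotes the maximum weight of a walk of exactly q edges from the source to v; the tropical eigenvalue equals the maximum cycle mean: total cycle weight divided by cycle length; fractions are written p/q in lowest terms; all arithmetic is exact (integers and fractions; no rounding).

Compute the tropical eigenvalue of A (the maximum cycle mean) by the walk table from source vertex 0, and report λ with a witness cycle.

q=0: [0, -∞, -∞]
q=1: [-9, -14, -19]
q=2: [-12, -23, -19]
q=3: [-12, -26, -28]
Optimal cycle mean attained by: cycle 0->1->2->0, total (-14) + (-5) + 7, length 3.
Answer: λ = -4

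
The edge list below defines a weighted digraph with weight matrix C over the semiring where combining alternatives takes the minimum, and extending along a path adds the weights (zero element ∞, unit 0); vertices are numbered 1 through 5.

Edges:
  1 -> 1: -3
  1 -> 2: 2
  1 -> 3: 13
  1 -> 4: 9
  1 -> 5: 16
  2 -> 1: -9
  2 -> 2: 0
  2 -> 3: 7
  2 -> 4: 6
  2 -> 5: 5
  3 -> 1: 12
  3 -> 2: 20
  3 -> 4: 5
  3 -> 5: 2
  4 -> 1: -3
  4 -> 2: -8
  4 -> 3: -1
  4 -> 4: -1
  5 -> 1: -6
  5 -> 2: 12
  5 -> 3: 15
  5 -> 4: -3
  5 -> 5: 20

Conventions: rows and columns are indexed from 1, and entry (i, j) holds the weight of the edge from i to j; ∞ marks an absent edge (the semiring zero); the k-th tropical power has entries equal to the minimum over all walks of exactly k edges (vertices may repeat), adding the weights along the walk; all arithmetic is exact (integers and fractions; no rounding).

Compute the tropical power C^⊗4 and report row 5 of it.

C^⊗2:
  [-7, -1, 8, 6, 7]
  [-12, -7, 4, 0, 5]
  [-4, -3, 4, -1, 22]
  [-17, -9, -2, -2, -3]
  [-9, -11, -4, -4, 10]
C^⊗3:
  [-10, -5, 5, 2, 4]
  [-16, -10, -1, -3, -2]
  [-12, -9, -2, -2, 2]
  [-20, -15, -4, -8, -4]
  [-20, -12, -5, -5, -6]
C^⊗4:
  [-14, -8, 1, -1, 0]
  [-19, -14, -4, -7, -5]
  [-18, -10, -3, -3, -4]
  [-24, -18, -9, -11, -10]
  [-23, -18, -7, -11, -7]
Answer: row 5 of C^⊗4 = [-23, -18, -7, -11, -7]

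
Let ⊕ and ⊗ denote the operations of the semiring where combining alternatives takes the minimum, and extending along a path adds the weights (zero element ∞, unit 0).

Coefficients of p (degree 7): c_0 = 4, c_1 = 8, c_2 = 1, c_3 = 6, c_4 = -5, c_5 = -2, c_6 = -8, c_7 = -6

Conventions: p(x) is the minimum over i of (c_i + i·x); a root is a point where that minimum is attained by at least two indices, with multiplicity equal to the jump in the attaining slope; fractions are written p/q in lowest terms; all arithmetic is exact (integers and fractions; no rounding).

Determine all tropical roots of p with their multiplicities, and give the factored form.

hull edge (i=0, c=4) to (i=4, c=-5): slope -9/4, span 4
hull edge (i=4, c=-5) to (i=6, c=-8): slope -3/2, span 2
hull edge (i=6, c=-8) to (i=7, c=-6): slope 2, span 1
Factored form: p(x) = -6 ⊗ (x ⊕ (-2)) ⊗ (x ⊕ 3/2) ⊗ (x ⊕ 3/2) ⊗ (x ⊕ 9/4) ⊗ (x ⊕ 9/4) ⊗ (x ⊕ 9/4) ⊗ (x ⊕ 9/4)
Answer: roots = -2 (mult 1), 3/2 (mult 2), 9/4 (mult 4)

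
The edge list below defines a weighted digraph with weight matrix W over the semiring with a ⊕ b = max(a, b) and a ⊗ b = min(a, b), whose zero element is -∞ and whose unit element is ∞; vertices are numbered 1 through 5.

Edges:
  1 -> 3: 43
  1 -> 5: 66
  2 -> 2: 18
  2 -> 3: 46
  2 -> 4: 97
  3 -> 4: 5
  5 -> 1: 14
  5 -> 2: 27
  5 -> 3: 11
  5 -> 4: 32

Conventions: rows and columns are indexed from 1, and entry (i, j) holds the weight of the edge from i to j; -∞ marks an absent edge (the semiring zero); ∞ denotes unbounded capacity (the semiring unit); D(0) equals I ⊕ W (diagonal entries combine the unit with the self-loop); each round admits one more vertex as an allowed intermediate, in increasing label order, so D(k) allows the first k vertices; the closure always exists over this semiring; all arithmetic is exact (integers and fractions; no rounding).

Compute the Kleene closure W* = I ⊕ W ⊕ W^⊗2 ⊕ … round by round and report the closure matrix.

D(0):
  [∞, -∞, 43, -∞, 66]
  [-∞, ∞, 46, 97, -∞]
  [-∞, -∞, ∞, 5, -∞]
  [-∞, -∞, -∞, ∞, -∞]
  [14, 27, 11, 32, ∞]
D(1):
  [∞, -∞, 43, -∞, 66]
  [-∞, ∞, 46, 97, -∞]
  [-∞, -∞, ∞, 5, -∞]
  [-∞, -∞, -∞, ∞, -∞]
  [14, 27, 14, 32, ∞]
D(2):
  [∞, -∞, 43, -∞, 66]
  [-∞, ∞, 46, 97, -∞]
  [-∞, -∞, ∞, 5, -∞]
  [-∞, -∞, -∞, ∞, -∞]
  [14, 27, 27, 32, ∞]
D(3):
  [∞, -∞, 43, 5, 66]
  [-∞, ∞, 46, 97, -∞]
  [-∞, -∞, ∞, 5, -∞]
  [-∞, -∞, -∞, ∞, -∞]
  [14, 27, 27, 32, ∞]
D(4):
  [∞, -∞, 43, 5, 66]
  [-∞, ∞, 46, 97, -∞]
  [-∞, -∞, ∞, 5, -∞]
  [-∞, -∞, -∞, ∞, -∞]
  [14, 27, 27, 32, ∞]
D(5):
  [∞, 27, 43, 32, 66]
  [-∞, ∞, 46, 97, -∞]
  [-∞, -∞, ∞, 5, -∞]
  [-∞, -∞, -∞, ∞, -∞]
  [14, 27, 27, 32, ∞]
Answer: W* = [[∞, 27, 43, 32, 66], [-∞, ∞, 46, 97, -∞], [-∞, -∞, ∞, 5, -∞], [-∞, -∞, -∞, ∞, -∞], [14, 27, 27, 32, ∞]]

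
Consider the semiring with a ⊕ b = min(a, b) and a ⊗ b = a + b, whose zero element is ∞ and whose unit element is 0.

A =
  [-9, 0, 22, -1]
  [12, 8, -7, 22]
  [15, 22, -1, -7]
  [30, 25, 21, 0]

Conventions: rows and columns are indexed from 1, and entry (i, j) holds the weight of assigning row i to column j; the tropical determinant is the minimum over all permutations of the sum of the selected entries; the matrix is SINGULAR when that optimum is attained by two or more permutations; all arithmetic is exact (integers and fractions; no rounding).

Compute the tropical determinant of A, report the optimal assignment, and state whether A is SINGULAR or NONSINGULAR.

σ = (1, 2, 3, 4): (-9) + 8 + (-1) + 0 = -2
σ = (1, 2, 4, 3): (-9) + 8 + (-7) + 21 = 13
σ = (1, 3, 2, 4): (-9) + (-7) + 22 + 0 = 6
σ = (1, 3, 4, 2): (-9) + (-7) + (-7) + 25 = 2
σ = (1, 4, 2, 3): (-9) + 22 + 22 + 21 = 56
σ = (1, 4, 3, 2): (-9) + 22 + (-1) + 25 = 37
σ = (2, 1, 3, 4): 0 + 12 + (-1) + 0 = 11
σ = (2, 1, 4, 3): 0 + 12 + (-7) + 21 = 26
σ = (2, 3, 1, 4): 0 + (-7) + 15 + 0 = 8
σ = (2, 3, 4, 1): 0 + (-7) + (-7) + 30 = 16
σ = (2, 4, 1, 3): 0 + 22 + 15 + 21 = 58
σ = (2, 4, 3, 1): 0 + 22 + (-1) + 30 = 51
σ = (3, 1, 2, 4): 22 + 12 + 22 + 0 = 56
σ = (3, 1, 4, 2): 22 + 12 + (-7) + 25 = 52
σ = (3, 2, 1, 4): 22 + 8 + 15 + 0 = 45
σ = (3, 2, 4, 1): 22 + 8 + (-7) + 30 = 53
σ = (3, 4, 1, 2): 22 + 22 + 15 + 25 = 84
σ = (3, 4, 2, 1): 22 + 22 + 22 + 30 = 96
σ = (4, 1, 2, 3): (-1) + 12 + 22 + 21 = 54
σ = (4, 1, 3, 2): (-1) + 12 + (-1) + 25 = 35
σ = (4, 2, 1, 3): (-1) + 8 + 15 + 21 = 43
σ = (4, 2, 3, 1): (-1) + 8 + (-1) + 30 = 36
σ = (4, 3, 1, 2): (-1) + (-7) + 15 + 25 = 32
σ = (4, 3, 2, 1): (-1) + (-7) + 22 + 30 = 44
Optimal value attained by: σ = (1, 2, 3, 4).
Answer: det⊕(A) = -2; verdict: NONSINGULAR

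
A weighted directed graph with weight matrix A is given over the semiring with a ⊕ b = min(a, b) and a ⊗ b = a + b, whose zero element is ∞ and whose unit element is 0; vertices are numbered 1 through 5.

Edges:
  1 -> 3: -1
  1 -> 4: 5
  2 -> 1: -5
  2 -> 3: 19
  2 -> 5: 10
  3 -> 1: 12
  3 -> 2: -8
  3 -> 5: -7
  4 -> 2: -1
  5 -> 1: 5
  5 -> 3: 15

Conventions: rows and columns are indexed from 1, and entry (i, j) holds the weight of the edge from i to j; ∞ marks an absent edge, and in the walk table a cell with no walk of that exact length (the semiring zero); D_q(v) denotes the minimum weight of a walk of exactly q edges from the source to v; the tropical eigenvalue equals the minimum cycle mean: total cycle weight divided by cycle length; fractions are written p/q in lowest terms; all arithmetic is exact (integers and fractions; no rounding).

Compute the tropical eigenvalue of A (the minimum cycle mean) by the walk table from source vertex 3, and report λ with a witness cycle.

q=0: [∞, ∞, 0, ∞, ∞]
q=1: [12, -8, ∞, ∞, -7]
q=2: [-13, ∞, 8, 17, 2]
q=3: [7, 0, -14, -8, 1]
q=4: [-5, -22, 6, 12, -21]
q=5: [-27, -2, -6, 0, -12]
Optimal cycle mean attained by: cycle 1->3->2->1, total (-1) + (-8) + (-5), length 3.
Answer: λ = -14/3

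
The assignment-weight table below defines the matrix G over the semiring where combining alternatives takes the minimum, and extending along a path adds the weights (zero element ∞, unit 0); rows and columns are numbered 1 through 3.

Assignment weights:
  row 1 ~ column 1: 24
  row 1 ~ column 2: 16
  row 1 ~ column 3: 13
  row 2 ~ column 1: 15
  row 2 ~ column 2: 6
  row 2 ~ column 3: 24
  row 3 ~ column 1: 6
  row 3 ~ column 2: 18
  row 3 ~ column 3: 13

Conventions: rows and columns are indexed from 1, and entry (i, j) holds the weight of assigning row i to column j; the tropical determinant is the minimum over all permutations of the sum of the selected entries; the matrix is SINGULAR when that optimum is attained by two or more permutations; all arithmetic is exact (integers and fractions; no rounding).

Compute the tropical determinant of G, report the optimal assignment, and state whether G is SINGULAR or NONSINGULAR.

σ = (1, 2, 3): 24 + 6 + 13 = 43
σ = (1, 3, 2): 24 + 24 + 18 = 66
σ = (2, 1, 3): 16 + 15 + 13 = 44
σ = (2, 3, 1): 16 + 24 + 6 = 46
σ = (3, 1, 2): 13 + 15 + 18 = 46
σ = (3, 2, 1): 13 + 6 + 6 = 25
Optimal value attained by: σ = (3, 2, 1).
Answer: det⊕(G) = 25; verdict: NONSINGULAR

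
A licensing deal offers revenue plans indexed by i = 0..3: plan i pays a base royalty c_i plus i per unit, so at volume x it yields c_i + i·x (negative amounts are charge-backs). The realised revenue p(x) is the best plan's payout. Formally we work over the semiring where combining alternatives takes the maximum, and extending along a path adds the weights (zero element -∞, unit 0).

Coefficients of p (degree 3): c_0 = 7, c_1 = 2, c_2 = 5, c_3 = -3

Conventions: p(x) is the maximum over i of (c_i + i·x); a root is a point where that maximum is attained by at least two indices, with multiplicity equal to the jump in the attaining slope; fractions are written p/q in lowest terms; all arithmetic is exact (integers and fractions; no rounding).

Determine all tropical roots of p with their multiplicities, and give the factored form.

hull edge (i=0, c=7) to (i=2, c=5): slope -1, span 2
hull edge (i=2, c=5) to (i=3, c=-3): slope -8, span 1
Factored form: p(x) = -3 ⊗ (x ⊕ 1) ⊗ (x ⊕ 1) ⊗ (x ⊕ 8)
Answer: roots = 1 (mult 2), 8 (mult 1)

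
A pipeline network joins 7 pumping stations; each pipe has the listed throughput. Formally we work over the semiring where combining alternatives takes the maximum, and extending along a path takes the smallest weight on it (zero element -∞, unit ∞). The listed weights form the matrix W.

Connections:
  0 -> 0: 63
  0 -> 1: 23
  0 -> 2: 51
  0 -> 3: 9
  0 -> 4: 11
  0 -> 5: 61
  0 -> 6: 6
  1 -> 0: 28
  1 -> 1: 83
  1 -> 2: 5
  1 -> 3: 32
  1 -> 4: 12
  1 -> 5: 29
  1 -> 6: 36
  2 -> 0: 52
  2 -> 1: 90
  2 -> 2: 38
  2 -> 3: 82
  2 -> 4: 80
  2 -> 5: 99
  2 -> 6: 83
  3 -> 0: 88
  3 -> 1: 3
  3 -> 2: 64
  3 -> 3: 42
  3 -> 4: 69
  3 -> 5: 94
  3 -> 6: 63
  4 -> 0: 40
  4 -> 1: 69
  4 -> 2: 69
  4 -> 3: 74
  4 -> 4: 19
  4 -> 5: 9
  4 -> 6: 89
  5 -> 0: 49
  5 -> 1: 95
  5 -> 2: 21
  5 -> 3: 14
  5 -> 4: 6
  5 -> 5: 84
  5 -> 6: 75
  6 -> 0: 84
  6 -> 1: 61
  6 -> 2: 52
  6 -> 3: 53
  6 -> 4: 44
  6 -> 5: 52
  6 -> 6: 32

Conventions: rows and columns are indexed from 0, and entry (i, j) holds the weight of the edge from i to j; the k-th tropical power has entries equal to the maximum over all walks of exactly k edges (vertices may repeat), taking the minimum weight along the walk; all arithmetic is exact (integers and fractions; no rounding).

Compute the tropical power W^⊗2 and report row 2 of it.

W^⊗2:
  [63, 61, 51, 51, 51, 61, 61]
  [36, 83, 36, 36, 36, 36, 36]
  [83, 95, 69, 74, 69, 84, 80]
  [63, 94, 69, 69, 64, 84, 75]
  [84, 69, 64, 69, 69, 74, 69]
  [75, 84, 52, 53, 44, 84, 75]
  [63, 61, 53, 52, 53, 61, 53]
Answer: row 2 of W^⊗2 = [83, 95, 69, 74, 69, 84, 80]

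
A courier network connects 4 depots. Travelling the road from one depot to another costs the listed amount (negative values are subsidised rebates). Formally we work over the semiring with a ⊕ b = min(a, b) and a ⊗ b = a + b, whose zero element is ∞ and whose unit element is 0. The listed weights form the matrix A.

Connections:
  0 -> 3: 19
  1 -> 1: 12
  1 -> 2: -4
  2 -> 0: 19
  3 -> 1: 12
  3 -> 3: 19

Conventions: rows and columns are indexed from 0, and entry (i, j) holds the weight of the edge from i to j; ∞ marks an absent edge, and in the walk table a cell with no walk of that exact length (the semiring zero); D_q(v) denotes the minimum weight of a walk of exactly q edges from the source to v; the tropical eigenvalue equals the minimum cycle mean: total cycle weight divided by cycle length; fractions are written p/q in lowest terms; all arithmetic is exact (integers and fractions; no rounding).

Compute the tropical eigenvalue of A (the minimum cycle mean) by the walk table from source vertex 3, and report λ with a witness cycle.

q=0: [∞, ∞, ∞, 0]
q=1: [∞, 12, ∞, 19]
q=2: [∞, 24, 8, 38]
q=3: [27, 36, 20, 57]
q=4: [39, 48, 32, 46]
Optimal cycle mean attained by: cycle 0->3->1->2->0, total 19 + 12 + (-4) + 19, length 4.
Answer: λ = 23/2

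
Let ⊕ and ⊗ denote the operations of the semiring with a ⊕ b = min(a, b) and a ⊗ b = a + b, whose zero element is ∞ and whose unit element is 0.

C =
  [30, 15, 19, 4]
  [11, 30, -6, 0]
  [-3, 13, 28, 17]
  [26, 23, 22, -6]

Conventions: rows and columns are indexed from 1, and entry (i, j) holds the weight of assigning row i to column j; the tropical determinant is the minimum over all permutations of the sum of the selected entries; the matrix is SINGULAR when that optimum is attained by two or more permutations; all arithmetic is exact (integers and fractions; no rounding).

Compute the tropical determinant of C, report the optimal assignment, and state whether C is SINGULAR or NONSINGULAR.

σ = (1, 2, 3, 4): 30 + 30 + 28 + (-6) = 82
σ = (1, 2, 4, 3): 30 + 30 + 17 + 22 = 99
σ = (1, 3, 2, 4): 30 + (-6) + 13 + (-6) = 31
σ = (1, 3, 4, 2): 30 + (-6) + 17 + 23 = 64
σ = (1, 4, 2, 3): 30 + 0 + 13 + 22 = 65
σ = (1, 4, 3, 2): 30 + 0 + 28 + 23 = 81
σ = (2, 1, 3, 4): 15 + 11 + 28 + (-6) = 48
σ = (2, 1, 4, 3): 15 + 11 + 17 + 22 = 65
σ = (2, 3, 1, 4): 15 + (-6) + (-3) + (-6) = 0
σ = (2, 3, 4, 1): 15 + (-6) + 17 + 26 = 52
σ = (2, 4, 1, 3): 15 + 0 + (-3) + 22 = 34
σ = (2, 4, 3, 1): 15 + 0 + 28 + 26 = 69
σ = (3, 1, 2, 4): 19 + 11 + 13 + (-6) = 37
σ = (3, 1, 4, 2): 19 + 11 + 17 + 23 = 70
σ = (3, 2, 1, 4): 19 + 30 + (-3) + (-6) = 40
σ = (3, 2, 4, 1): 19 + 30 + 17 + 26 = 92
σ = (3, 4, 1, 2): 19 + 0 + (-3) + 23 = 39
σ = (3, 4, 2, 1): 19 + 0 + 13 + 26 = 58
σ = (4, 1, 2, 3): 4 + 11 + 13 + 22 = 50
σ = (4, 1, 3, 2): 4 + 11 + 28 + 23 = 66
σ = (4, 2, 1, 3): 4 + 30 + (-3) + 22 = 53
σ = (4, 2, 3, 1): 4 + 30 + 28 + 26 = 88
σ = (4, 3, 1, 2): 4 + (-6) + (-3) + 23 = 18
σ = (4, 3, 2, 1): 4 + (-6) + 13 + 26 = 37
Optimal value attained by: σ = (2, 3, 1, 4).
Answer: det⊕(C) = 0; verdict: NONSINGULAR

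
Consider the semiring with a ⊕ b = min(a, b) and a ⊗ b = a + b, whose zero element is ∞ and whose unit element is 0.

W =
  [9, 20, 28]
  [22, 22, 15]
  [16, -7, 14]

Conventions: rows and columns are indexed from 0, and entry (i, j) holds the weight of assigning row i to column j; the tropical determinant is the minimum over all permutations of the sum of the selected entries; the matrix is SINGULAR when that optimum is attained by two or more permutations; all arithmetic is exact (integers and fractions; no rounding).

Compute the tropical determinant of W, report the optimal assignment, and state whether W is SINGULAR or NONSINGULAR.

σ = (0, 1, 2): 9 + 22 + 14 = 45
σ = (0, 2, 1): 9 + 15 + (-7) = 17
σ = (1, 0, 2): 20 + 22 + 14 = 56
σ = (1, 2, 0): 20 + 15 + 16 = 51
σ = (2, 0, 1): 28 + 22 + (-7) = 43
σ = (2, 1, 0): 28 + 22 + 16 = 66
Optimal value attained by: σ = (0, 2, 1).
Answer: det⊕(W) = 17; verdict: NONSINGULAR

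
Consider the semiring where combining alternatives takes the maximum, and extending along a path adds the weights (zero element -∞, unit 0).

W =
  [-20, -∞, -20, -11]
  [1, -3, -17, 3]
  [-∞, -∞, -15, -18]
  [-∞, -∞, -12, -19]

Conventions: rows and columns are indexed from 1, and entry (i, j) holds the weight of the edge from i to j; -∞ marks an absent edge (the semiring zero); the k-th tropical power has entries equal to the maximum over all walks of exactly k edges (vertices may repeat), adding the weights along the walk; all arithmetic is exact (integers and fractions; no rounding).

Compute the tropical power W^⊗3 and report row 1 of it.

W^⊗2:
  [-40, -∞, -23, -30]
  [-2, -6, -9, 0]
  [-∞, -∞, -30, -33]
  [-∞, -∞, -27, -30]
W^⊗3:
  [-60, -∞, -38, -41]
  [-5, -9, -12, -3]
  [-∞, -∞, -45, -48]
  [-∞, -∞, -42, -45]
Answer: row 1 of W^⊗3 = [-60, -∞, -38, -41]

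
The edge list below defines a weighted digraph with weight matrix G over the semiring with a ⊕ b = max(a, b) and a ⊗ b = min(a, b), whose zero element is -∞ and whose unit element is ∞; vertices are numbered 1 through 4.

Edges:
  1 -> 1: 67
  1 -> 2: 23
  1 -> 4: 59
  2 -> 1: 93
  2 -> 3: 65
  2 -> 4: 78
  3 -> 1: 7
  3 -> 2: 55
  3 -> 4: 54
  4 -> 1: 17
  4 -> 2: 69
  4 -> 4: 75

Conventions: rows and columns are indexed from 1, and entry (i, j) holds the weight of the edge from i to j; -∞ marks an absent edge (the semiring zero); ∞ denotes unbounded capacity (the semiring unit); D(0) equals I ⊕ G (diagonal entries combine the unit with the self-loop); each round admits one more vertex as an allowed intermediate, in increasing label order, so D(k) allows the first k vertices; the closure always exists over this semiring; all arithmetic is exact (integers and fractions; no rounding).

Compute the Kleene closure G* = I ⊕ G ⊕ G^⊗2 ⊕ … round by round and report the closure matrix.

D(0):
  [∞, 23, -∞, 59]
  [93, ∞, 65, 78]
  [7, 55, ∞, 54]
  [17, 69, -∞, ∞]
D(1):
  [∞, 23, -∞, 59]
  [93, ∞, 65, 78]
  [7, 55, ∞, 54]
  [17, 69, -∞, ∞]
D(2):
  [∞, 23, 23, 59]
  [93, ∞, 65, 78]
  [55, 55, ∞, 55]
  [69, 69, 65, ∞]
D(3):
  [∞, 23, 23, 59]
  [93, ∞, 65, 78]
  [55, 55, ∞, 55]
  [69, 69, 65, ∞]
D(4):
  [∞, 59, 59, 59]
  [93, ∞, 65, 78]
  [55, 55, ∞, 55]
  [69, 69, 65, ∞]
Answer: G* = [[∞, 59, 59, 59], [93, ∞, 65, 78], [55, 55, ∞, 55], [69, 69, 65, ∞]]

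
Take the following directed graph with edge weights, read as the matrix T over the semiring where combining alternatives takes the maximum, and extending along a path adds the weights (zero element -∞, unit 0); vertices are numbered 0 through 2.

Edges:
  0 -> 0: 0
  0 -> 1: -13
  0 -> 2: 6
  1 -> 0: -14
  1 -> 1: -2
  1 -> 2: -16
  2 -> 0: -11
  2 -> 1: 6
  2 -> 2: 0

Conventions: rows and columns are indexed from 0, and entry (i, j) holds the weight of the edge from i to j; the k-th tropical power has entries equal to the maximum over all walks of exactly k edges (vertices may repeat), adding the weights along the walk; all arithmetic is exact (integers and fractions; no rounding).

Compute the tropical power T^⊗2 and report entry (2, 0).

T^⊗2:
  [0, 12, 6]
  [-14, -4, -8]
  [-8, 6, 0]
Key observation: the optimum is the walk 2->1->0, with weight 6 + (-14) = -8.
Optimal value attained by: walk 2->1->0.
Answer: (T^⊗2)[2][0] = -8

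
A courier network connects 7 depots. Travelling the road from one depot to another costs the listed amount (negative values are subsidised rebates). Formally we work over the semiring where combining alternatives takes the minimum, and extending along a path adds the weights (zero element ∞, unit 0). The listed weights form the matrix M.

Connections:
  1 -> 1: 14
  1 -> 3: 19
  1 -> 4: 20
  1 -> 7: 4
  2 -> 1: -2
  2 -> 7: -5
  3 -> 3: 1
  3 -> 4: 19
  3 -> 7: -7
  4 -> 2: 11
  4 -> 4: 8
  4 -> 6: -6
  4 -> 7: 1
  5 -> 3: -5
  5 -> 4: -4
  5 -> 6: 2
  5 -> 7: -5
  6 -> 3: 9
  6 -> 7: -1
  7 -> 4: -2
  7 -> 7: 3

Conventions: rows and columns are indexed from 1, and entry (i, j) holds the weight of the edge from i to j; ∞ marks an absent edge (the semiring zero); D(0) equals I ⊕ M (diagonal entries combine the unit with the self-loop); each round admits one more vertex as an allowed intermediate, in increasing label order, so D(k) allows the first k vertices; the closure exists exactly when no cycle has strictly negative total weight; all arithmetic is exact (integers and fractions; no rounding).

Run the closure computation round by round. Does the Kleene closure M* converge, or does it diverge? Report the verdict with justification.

D(0):
  [0, ∞, 19, 20, ∞, ∞, 4]
  [-2, 0, ∞, ∞, ∞, ∞, -5]
  [∞, ∞, 0, 19, ∞, ∞, -7]
  [∞, 11, ∞, 0, ∞, -6, 1]
  [∞, ∞, -5, -4, 0, 2, -5]
  [∞, ∞, 9, ∞, ∞, 0, -1]
  [∞, ∞, ∞, -2, ∞, ∞, 0]
D(1):
  [0, ∞, 19, 20, ∞, ∞, 4]
  [-2, 0, 17, 18, ∞, ∞, -5]
  [∞, ∞, 0, 19, ∞, ∞, -7]
  [∞, 11, ∞, 0, ∞, -6, 1]
  [∞, ∞, -5, -4, 0, 2, -5]
  [∞, ∞, 9, ∞, ∞, 0, -1]
  [∞, ∞, ∞, -2, ∞, ∞, 0]
D(2):
  [0, ∞, 19, 20, ∞, ∞, 4]
  [-2, 0, 17, 18, ∞, ∞, -5]
  [∞, ∞, 0, 19, ∞, ∞, -7]
  [9, 11, 28, 0, ∞, -6, 1]
  [∞, ∞, -5, -4, 0, 2, -5]
  [∞, ∞, 9, ∞, ∞, 0, -1]
  [∞, ∞, ∞, -2, ∞, ∞, 0]
D(3):
  [0, ∞, 19, 20, ∞, ∞, 4]
  [-2, 0, 17, 18, ∞, ∞, -5]
  [∞, ∞, 0, 19, ∞, ∞, -7]
  [9, 11, 28, 0, ∞, -6, 1]
  [∞, ∞, -5, -4, 0, 2, -12]
  [∞, ∞, 9, 28, ∞, 0, -1]
  [∞, ∞, ∞, -2, ∞, ∞, 0]
Detection: at round 4, diagonal entry (7, 7) turns strictly negative.
Key observation: the cycle 7->4->7 has total weight (-2) + 1, which is strictly negative.
Answer: DIVERGES — negative cycle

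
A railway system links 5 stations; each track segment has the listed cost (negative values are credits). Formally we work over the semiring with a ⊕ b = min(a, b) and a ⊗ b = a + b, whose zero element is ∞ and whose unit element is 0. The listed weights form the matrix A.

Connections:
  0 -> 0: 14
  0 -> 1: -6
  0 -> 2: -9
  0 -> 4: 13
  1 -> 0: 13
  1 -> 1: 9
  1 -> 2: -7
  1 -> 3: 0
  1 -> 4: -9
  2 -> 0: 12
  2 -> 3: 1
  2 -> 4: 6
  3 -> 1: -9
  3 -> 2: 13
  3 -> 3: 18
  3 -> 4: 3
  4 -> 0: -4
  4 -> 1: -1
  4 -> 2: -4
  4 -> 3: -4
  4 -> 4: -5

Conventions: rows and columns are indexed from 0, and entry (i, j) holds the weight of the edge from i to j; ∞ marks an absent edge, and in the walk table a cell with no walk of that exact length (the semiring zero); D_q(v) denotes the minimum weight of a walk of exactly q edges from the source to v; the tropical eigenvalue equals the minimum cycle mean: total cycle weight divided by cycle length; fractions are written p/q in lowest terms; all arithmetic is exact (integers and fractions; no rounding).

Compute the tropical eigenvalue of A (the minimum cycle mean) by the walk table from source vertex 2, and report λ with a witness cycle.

q=0: [∞, ∞, 0, ∞, ∞]
q=1: [12, ∞, ∞, 1, 6]
q=2: [2, -8, 2, 2, 1]
q=3: [-3, -7, -15, -8, -17]
q=4: [-21, -18, -21, -21, -22]
q=5: [-26, -30, -30, -26, -27]
Optimal cycle mean attained by: cycle 1->4->3->1, total (-9) + (-4) + (-9), length 3.
Answer: λ = -22/3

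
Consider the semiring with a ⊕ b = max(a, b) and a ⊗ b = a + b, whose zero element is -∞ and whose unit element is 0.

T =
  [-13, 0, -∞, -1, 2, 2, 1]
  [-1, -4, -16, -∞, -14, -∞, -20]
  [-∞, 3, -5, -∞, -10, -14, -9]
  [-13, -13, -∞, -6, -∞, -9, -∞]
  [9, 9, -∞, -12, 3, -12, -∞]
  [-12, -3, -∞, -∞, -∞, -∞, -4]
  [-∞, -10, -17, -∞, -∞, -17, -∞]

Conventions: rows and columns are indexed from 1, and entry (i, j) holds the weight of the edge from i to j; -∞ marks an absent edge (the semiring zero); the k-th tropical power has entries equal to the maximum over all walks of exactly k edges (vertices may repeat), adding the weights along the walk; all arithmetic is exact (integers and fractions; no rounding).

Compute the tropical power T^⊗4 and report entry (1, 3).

T^⊗2:
  [11, 11, -16, -7, 5, -10, -2]
  [-5, -1, -20, -2, 1, 1, 0]
  [2, -1, -10, -22, -7, -19, -14]
  [-14, -12, -29, -12, -11, -11, -12]
  [12, 12, -7, 8, 11, 11, 10]
  [-4, -7, -19, -13, -10, -10, -11]
  [-11, -14, -22, -∞, -24, -31, -21]
T^⊗3:
  [14, 14, -5, 10, 13, 13, 12]
  [10, 10, -17, -6, 4, -3, -3]
  [2, 2, -15, 1, 4, 4, 3]
  [-2, -2, -28, -15, -8, -12, -13]
  [20, 20, -4, 11, 14, 14, 13]
  [-1, -1, -23, -5, -2, -2, -3]
  [-15, -11, -27, -12, -9, -9, -10]
T^⊗4:
  [22, 22, -2, 13, 16, 16, 15]
  [13, 13, -6, 9, 12, 12, 11]
  [13, 13, -14, 1, 7, 4, 3]
  [1, 1, -18, -3, 0, 0, -1]
  [23, 23, 4, 19, 22, 22, 21]
  [7, 7, -17, -2, 1, 1, 0]
  [0, 0, -27, -16, -6, -13, -13]
Key observation: the optimum is the walk 1->5->5->2->3, with weight 2 + 3 + 9 + (-16) = -2.
Optimal value attained by: walk 1->5->5->2->3.
Answer: (T^⊗4)[1][3] = -2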